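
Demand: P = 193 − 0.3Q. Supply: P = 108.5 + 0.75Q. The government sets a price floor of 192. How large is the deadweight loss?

Competitive equilibrium: 193 − 0.3Q = 108.5 + 0.75Q → Q* = 80.4762, P* = 168.8571.
At the floor P = 192, quantity demanded = (193 − 192)/0.3 = 3.3333.
Sellers' marginal cost at Q' = 3.3333: 108.5 + 0.75·3.3333 = 111.
ΔQ = 80.4762 − 3.3333 = 77.1429; wedge = 192 − 111 = 81.
Deadweight loss = ½ × 77.1429 × 81 = 3124.29.

3124.29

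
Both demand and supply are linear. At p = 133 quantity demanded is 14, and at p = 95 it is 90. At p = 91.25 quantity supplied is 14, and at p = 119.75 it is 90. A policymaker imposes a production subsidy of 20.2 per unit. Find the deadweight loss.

233.17

Demand slope = (95 − 133)/(90 − 14) = −0.5, so p = 140 − 0.5q.
Supply slope = (119.75 − 91.25)/(90 − 14) = 0.375, so p = 86 + 0.375q.
Competitive equilibrium: 140 − 0.5q = 86 + 0.375q → q* = 61.7143, p* = 109.1429.
The subsidy lowers effective supply by 20.2: p = 65.8 + 0.375q.
New quantity: 140 − 0.5q = 65.8 + 0.375q → q' = 84.8.
Overproduction Δq = 84.8 − 61.7143 = 23.0857; wedge = subsidy = 20.2.
DWL = ½ × 23.0857 × 20.2 = 233.17.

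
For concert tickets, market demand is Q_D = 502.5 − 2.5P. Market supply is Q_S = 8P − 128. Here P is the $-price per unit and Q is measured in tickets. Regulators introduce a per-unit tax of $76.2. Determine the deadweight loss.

In inverse form: demand P = 201 − 0.4Q, supply P = 16 + 0.125Q.
Competitive equilibrium: 201 − 0.4Q = 16 + 0.125Q → Q* = 352.381, P* = 60.0476.
With the tax, the buyer price exceeds the seller price by 76.2: (201 − 0.4Q) − (16 + 0.125Q) = 76.2 → Q' = 207.2381.
ΔQ = 352.381 − 207.2381 = 145.1429; the wedge equals the tax, 76.2.
Welfare loss = ½ × 145.1429 × 76.2 = $5529.94.

$5529.94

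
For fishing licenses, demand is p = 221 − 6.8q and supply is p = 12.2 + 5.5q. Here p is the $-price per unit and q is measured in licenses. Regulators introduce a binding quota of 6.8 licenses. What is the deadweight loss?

$636.79

Competitive equilibrium: 221 − 6.8q = 12.2 + 5.5q → q* = 16.9756, p* = 105.5659.
At q = 6.8: demand price = 221 − 6.8·6.8 = 174.76; supply price = 12.2 + 5.5·6.8 = 49.6.
Δq = 16.9756 − 6.8 = 10.1756; wedge = 174.76 − 49.6 = 125.16.
Deadweight loss = ½ × 10.1756 × 125.16 = $636.79.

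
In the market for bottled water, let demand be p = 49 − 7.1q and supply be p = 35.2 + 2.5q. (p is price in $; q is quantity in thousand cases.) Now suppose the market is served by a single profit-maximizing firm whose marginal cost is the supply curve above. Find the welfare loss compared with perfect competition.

Competitive equilibrium: 49 − 7.1q = 35.2 + 2.5q → q* = 1.4375, p* = 38.7938.
Marginal revenue: MR = 49 − 14.2q. Set MR = MC: 49 − 14.2q = 35.2 + 2.5q → q_m = 0.8263.
Price p_m = 49 − 7.1·0.8263 = 43.1333; MC(q_m) = 35.2 + 2.5·0.8263 = 37.2658.
Competitive q* = 1.4375, so Δq = 0.6112; wedge = 43.1333 − 37.2658 = 5.8675.
Deadweight loss = ½ × 0.6112 × 5.8675 = $1.79 thousand.

$1.79 thousand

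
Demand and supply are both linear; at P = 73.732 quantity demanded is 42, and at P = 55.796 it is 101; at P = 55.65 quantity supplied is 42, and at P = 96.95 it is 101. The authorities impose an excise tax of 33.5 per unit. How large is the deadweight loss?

558.89

Demand slope = (55.796 − 73.732)/(101 − 42) = −0.304, so P = 86.5 − 0.304Q.
Supply slope = (96.95 − 55.65)/(101 − 42) = 0.7, so P = 26.25 + 0.7Q.
Competitive equilibrium: 86.5 − 0.304Q = 26.25 + 0.7Q → Q* = 60.01, P* = 68.257.
With the tax, the buyer price exceeds the seller price by 33.5: (86.5 − 0.304Q) − (26.25 + 0.7Q) = 33.5 → Q' = 26.6434.
ΔQ = 60.01 − 26.6434 = 33.3666; the wedge equals the tax, 33.5.
Welfare loss = ½ × 33.3666 × 33.5 = 558.89.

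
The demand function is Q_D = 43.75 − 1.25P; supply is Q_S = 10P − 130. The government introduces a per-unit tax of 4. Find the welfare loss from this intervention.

In inverse form: demand P = 35 − 0.8Q, supply P = 13 + 0.1Q.
Competitive equilibrium: 35 − 0.8Q = 13 + 0.1Q → Q* = 24.4444, P* = 15.4444.
With the tax, the buyer price exceeds the seller price by 4: (35 − 0.8Q) − (13 + 0.1Q) = 4 → Q' = 20.
ΔQ = 24.4444 − 20 = 4.4444; the wedge equals the tax, 4.
Deadweight loss = ½ × 4.4444 × 4 = 8.89.

8.89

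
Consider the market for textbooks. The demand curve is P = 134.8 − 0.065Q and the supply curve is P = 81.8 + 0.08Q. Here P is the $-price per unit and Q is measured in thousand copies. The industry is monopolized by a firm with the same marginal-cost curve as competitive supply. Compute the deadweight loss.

$927.99 thousand

Competitive equilibrium: 134.8 − 0.065Q = 81.8 + 0.08Q → Q* = 365.51724, P* = 111.04138.
Marginal revenue: MR = 134.8 − 0.13Q. Set MR = MC: 134.8 − 0.13Q = 81.8 + 0.08Q → Q_m = 252.38095.
Price P_m = 134.8 − 0.065·252.38095 = 118.39524; MC(Q_m) = 81.8 + 0.08·252.38095 = 101.99048.
Competitive Q* = 365.51724, so ΔQ = 113.13629; wedge = 118.39524 − 101.99048 = 16.40476.
The triangle = ½ × 113.13629 × 16.40476 = $927.99 thousand.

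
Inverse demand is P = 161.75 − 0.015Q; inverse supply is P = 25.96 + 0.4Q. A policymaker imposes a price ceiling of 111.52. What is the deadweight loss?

2663.88

Competitive equilibrium: 161.75 − 0.015Q = 25.96 + 0.4Q → Q* = 327.2048, P* = 156.8419.
At the ceiling P = 111.52, quantity supplied = (111.52 − 25.96)/0.4 = 213.9.
Willingness to pay at Q' = 213.9: 161.75 − 0.015·213.9 = 158.5415.
ΔQ = 327.2048 − 213.9 = 113.3048; wedge = 158.5415 − 111.52 = 47.0215.
DWL = ½ × 113.3048 × 47.0215 = 2663.88.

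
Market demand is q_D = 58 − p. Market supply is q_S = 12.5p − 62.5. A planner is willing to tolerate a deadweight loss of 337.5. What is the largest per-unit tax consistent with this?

In inverse form: demand p = 58 − q, supply p = 5 + 0.08q.
Competitive equilibrium: 58 − q = 5 + 0.08q → q* = 49.0741, p* = 8.9259.
A tax t gives Δq = t/1.08 and wedge t, so DWL = t²/2.16.
t²/2.16 = 337.5 → t² = 729 → t = 27.

27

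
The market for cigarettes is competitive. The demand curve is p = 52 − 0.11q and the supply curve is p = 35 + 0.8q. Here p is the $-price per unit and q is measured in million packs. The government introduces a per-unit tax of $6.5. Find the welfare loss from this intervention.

$23.21 million

Competitive equilibrium: 52 − 0.11q = 35 + 0.8q → q* = 18.6813, p* = 49.9451.
With the tax, the buyer price exceeds the seller price by 6.5: (52 − 0.11q) − (35 + 0.8q) = 6.5 → q' = 11.5385.
Δq = 18.6813 − 11.5385 = 7.1428; the wedge equals the tax, 6.5.
The triangle = ½ × 7.1428 × 6.5 = $23.21 million.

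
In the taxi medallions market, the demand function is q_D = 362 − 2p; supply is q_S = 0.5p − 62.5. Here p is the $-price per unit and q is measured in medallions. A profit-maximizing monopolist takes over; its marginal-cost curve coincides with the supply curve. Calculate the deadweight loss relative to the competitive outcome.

In inverse form: demand p = 181 − 0.5q, supply p = 125 + 2q.
Competitive equilibrium: 181 − 0.5q = 125 + 2q → q* = 22.4, p* = 169.8.
Marginal revenue: MR = 181 − q. Set MR = MC: 181 − q = 125 + 2q → q_m = 18.6667.
Price p_m = 181 − 0.5·18.6667 = 171.6667; MC(q_m) = 125 + 2·18.6667 = 162.3334.
Competitive q* = 22.4, so Δq = 3.7333; wedge = 171.6667 − 162.3334 = 9.3333.
Deadweight loss = ½ × 3.7333 × 9.3333 = $17.42.

$17.42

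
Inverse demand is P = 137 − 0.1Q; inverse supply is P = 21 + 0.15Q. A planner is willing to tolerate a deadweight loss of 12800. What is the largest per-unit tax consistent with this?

Competitive equilibrium: 137 − 0.1Q = 21 + 0.15Q → Q* = 464, P* = 90.6.
A tax t gives ΔQ = t/0.25 and wedge t, so DWL = t²/0.5.
t²/0.5 = 12800 → t² = 6400 → t = 80.

80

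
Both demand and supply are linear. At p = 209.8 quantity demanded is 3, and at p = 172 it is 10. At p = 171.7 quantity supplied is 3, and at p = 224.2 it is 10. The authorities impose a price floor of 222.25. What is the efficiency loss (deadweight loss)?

178.39

Demand slope = (172 − 209.8)/(10 − 3) = −5.4, so p = 226 − 5.4q.
Supply slope = (224.2 − 171.7)/(10 − 3) = 7.5, so p = 149.2 + 7.5q.
Competitive equilibrium: 226 − 5.4q = 149.2 + 7.5q → q* = 5.9535, p* = 193.8512.
At the floor p = 222.25, quantity demanded = (226 − 222.25)/5.4 = 0.6944.
Sellers' marginal cost at q' = 0.6944: 149.2 + 7.5·0.6944 = 154.408.
Δq = 5.9535 − 0.6944 = 5.2591; wedge = 222.25 − 154.408 = 67.842.
DWL = ½ × 5.2591 × 67.842 = 178.39.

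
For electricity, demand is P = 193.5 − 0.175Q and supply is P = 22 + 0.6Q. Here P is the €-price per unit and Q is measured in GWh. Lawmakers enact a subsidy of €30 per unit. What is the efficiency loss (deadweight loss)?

€580.65

Competitive equilibrium: 193.5 − 0.175Q = 22 + 0.6Q → Q* = 221.2903, P* = 154.7742.
The subsidy lowers effective supply by 30: P = 0.6Q − 8.
New quantity: 193.5 − 0.175Q = 0.6Q − 8 → Q' = 260.
Overproduction ΔQ = 260 − 221.2903 = 38.7097; wedge = subsidy = 30.
The triangle = ½ × 38.7097 × 30 = €580.65.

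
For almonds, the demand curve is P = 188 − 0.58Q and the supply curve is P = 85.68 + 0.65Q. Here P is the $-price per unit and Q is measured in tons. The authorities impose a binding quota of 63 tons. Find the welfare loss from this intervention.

Competitive equilibrium: 188 − 0.58Q = 85.68 + 0.65Q → Q* = 83.187, P* = 139.7515.
At Q = 63: demand price = 188 − 0.58·63 = 151.46; supply price = 85.68 + 0.65·63 = 126.63.
ΔQ = 83.187 − 63 = 20.187; wedge = 151.46 − 126.63 = 24.83.
Deadweight loss = ½ × 20.187 × 24.83 = $250.62.

$250.62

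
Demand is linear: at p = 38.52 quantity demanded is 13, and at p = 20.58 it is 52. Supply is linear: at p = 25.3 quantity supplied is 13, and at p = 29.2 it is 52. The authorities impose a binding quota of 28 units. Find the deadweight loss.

Demand slope = (20.58 − 38.52)/(52 − 13) = −0.46, so p = 44.5 − 0.46q.
Supply slope = (29.2 − 25.3)/(52 − 13) = 0.1, so p = 24 + 0.1q.
Competitive equilibrium: 44.5 − 0.46q = 24 + 0.1q → q* = 36.6071, p* = 27.6607.
At q = 28: demand price = 44.5 − 0.46·28 = 31.62; supply price = 24 + 0.1·28 = 26.8.
Δq = 36.6071 − 28 = 8.6071; wedge = 31.62 − 26.8 = 4.82.
Welfare loss = ½ × 8.6071 × 4.82 = 20.74.

20.74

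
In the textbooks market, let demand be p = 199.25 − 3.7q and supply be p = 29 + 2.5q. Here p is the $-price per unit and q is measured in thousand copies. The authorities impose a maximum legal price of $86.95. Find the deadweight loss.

Competitive equilibrium: 199.25 − 3.7q = 29 + 2.5q → q* = 27.4597, p* = 97.6492.
At the ceiling p = 86.95, quantity supplied = (86.95 − 29)/2.5 = 23.18.
Willingness to pay at q' = 23.18: 199.25 − 3.7·23.18 = 113.484.
Δq = 27.4597 − 23.18 = 4.2797; wedge = 113.484 − 86.95 = 26.534.
Welfare loss = ½ × 4.2797 × 26.534 = $56.78 thousand.

$56.78 thousand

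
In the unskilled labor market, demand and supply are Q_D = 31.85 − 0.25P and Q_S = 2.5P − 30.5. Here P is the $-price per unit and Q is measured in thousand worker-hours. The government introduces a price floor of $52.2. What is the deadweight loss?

In inverse form: demand P = 127.4 − 4Q, supply P = 12.2 + 0.4Q.
Competitive equilibrium: 127.4 − 4Q = 12.2 + 0.4Q → Q* = 26.1818, P* = 22.6727.
At the floor P = 52.2, quantity demanded = (127.4 − 52.2)/4 = 18.8.
Sellers' marginal cost at Q' = 18.8: 12.2 + 0.4·18.8 = 19.72.
ΔQ = 26.1818 − 18.8 = 7.3818; wedge = 52.2 − 19.72 = 32.48.
Deadweight loss = ½ × 7.3818 × 32.48 = $119.88 thousand.

$119.88 thousand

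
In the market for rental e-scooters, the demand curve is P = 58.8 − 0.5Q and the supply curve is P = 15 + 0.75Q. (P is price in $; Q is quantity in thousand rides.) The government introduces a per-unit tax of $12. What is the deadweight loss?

Competitive equilibrium: 58.8 − 0.5Q = 15 + 0.75Q → Q* = 35.04, P* = 41.28.
With the tax, the buyer price exceeds the seller price by 12: (58.8 − 0.5Q) − (15 + 0.75Q) = 12 → Q' = 25.44.
ΔQ = 35.04 − 25.44 = 9.6; the wedge equals the tax, 12.
Deadweight loss = ½ × 9.6 × 12 = $57.60 thousand.

$57.60 thousand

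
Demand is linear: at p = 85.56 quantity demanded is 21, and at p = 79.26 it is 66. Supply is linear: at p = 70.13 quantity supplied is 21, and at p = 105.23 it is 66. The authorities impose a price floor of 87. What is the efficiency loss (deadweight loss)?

Demand slope = (79.26 − 85.56)/(66 − 21) = −0.14, so p = 88.5 − 0.14q.
Supply slope = (105.23 − 70.13)/(66 − 21) = 0.78, so p = 53.75 + 0.78q.
Competitive equilibrium: 88.5 − 0.14q = 53.75 + 0.78q → q* = 37.7717, p* = 83.212.
At the floor p = 87, quantity demanded = (88.5 − 87)/0.14 = 10.7143.
Sellers' marginal cost at q' = 10.7143: 53.75 + 0.78·10.7143 = 62.1072.
Δq = 37.7717 − 10.7143 = 27.0574; wedge = 87 − 62.1072 = 24.8928.
Welfare loss = ½ × 27.0574 × 24.8928 = 336.77.

336.77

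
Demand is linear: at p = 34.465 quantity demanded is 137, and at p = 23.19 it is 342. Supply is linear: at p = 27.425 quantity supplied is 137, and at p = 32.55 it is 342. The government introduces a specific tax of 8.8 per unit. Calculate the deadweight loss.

484

Demand slope = (23.19 − 34.465)/(342 − 137) = −0.055, so p = 42 − 0.055q.
Supply slope = (32.55 − 27.425)/(342 − 137) = 0.025, so p = 24 + 0.025q.
Competitive equilibrium: 42 − 0.055q = 24 + 0.025q → q* = 225, p* = 29.625.
With the tax, the buyer price exceeds the seller price by 8.8: (42 − 0.055q) − (24 + 0.025q) = 8.8 → q' = 115.
Δq = 225 − 115 = 110; the wedge equals the tax, 8.8.
Deadweight loss = ½ × 110 × 8.8 = 484.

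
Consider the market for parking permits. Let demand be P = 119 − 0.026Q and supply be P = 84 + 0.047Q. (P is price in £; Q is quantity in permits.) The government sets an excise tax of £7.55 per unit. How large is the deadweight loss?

£390.43

Competitive equilibrium: 119 − 0.026Q = 84 + 0.047Q → Q* = 479.4521, P* = 106.5342.
With the tax, the buyer price exceeds the seller price by 7.55: (119 − 0.026Q) − (84 + 0.047Q) = 7.55 → Q' = 376.0274.
ΔQ = 479.4521 − 376.0274 = 103.4247; the wedge equals the tax, 7.55.
The triangle = ½ × 103.4247 × 7.55 = £390.43.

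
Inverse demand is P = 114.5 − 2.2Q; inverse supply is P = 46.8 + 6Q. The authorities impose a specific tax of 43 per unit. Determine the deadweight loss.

112.74

Competitive equilibrium: 114.5 − 2.2Q = 46.8 + 6Q → Q* = 8.2561, P* = 96.3366.
With the tax, the buyer price exceeds the seller price by 43: (114.5 − 2.2Q) − (46.8 + 6Q) = 43 → Q' = 3.0122.
ΔQ = 8.2561 − 3.0122 = 5.2439; the wedge equals the tax, 43.
The triangle = ½ × 5.2439 × 43 = 112.74.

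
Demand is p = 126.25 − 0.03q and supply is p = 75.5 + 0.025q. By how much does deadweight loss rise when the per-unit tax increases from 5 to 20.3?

Competitive equilibrium: 126.25 − 0.03q = 75.5 + 0.025q → q* = 922.7273, p* = 98.5682.
For a per-unit tax t: Δq = t/0.055, so DWL = ½·t·(t/0.055) = t²/0.11.
At t = 5: DWL = 227.273. At t = 20.3: DWL = 3746.273.
Increase = 3746.273 − 227.273 = 3519.

3519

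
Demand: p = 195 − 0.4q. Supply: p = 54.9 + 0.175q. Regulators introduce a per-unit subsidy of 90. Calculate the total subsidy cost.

36015.65

Competitive equilibrium: 195 − 0.4q = 54.9 + 0.175q → q* = 243.6522, p* = 97.5391.
The subsidy lowers effective supply by 90: p = 0.175q − 35.1.
New quantity: 195 − 0.4q = 0.175q − 35.1 → q' = 400.1739.
Total subsidy cost = 90 × 400.1739 = 36015.65.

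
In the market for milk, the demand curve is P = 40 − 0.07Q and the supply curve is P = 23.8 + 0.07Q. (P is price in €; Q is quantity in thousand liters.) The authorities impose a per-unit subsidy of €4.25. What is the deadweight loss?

€64.51 thousand

Competitive equilibrium: 40 − 0.07Q = 23.8 + 0.07Q → Q* = 115.7143, P* = 31.9.
The subsidy lowers effective supply by 4.25: P = 19.55 + 0.07Q.
New quantity: 40 − 0.07Q = 19.55 + 0.07Q → Q' = 146.0714.
Overproduction ΔQ = 146.0714 − 115.7143 = 30.3571; wedge = subsidy = 4.25.
Deadweight loss = ½ × 30.3571 × 4.25 = €64.51 thousand.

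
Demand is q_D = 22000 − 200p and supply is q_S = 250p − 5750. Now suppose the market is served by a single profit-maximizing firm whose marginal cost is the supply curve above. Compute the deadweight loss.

53635.20

In inverse form: demand p = 110 − 0.005q, supply p = 23 + 0.004q.
Competitive equilibrium: 110 − 0.005q = 23 + 0.004q → q* = 9666.666667, p* = 61.666667.
Marginal revenue: MR = 110 − 0.01q. Set MR = MC: 110 − 0.01q = 23 + 0.004q → q_m = 6214.285714.
Price p_m = 110 − 0.005·6214.285714 = 78.928571; MC(q_m) = 23 + 0.004·6214.285714 = 47.857143.
Competitive q* = 9666.666667, so Δq = 3452.380953; wedge = 78.928571 − 47.857143 = 31.071428.
Welfare loss = ½ × 3452.380953 × 31.071428 = 53635.20.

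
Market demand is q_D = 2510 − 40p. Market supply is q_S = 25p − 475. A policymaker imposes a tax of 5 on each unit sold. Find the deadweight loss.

In inverse form: demand p = 62.75 − 0.025q, supply p = 19 + 0.04q.
Competitive equilibrium: 62.75 − 0.025q = 19 + 0.04q → q* = 673.0769, p* = 45.9231.
With the tax, the buyer price exceeds the seller price by 5: (62.75 − 0.025q) − (19 + 0.04q) = 5 → q' = 596.1538.
Δq = 673.0769 − 596.1538 = 76.9231; the wedge equals the tax, 5.
Welfare loss = ½ × 76.9231 × 5 = 192.31.

192.31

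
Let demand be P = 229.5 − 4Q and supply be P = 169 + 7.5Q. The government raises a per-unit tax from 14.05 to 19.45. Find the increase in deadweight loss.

Competitive equilibrium: 229.5 − 4Q = 169 + 7.5Q → Q* = 5.2609, P* = 208.4565.
For a per-unit tax t: ΔQ = t/11.5, so DWL = ½·t·(t/11.5) = t²/23.
At t = 14.05: DWL = 8.583. At t = 19.45: DWL = 16.448.
Increase = 16.448 − 8.583 = 7.87.

7.87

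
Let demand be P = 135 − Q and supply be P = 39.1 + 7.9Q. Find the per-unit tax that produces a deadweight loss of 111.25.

Competitive equilibrium: 135 − Q = 39.1 + 7.9Q → Q* = 10.7753, P* = 124.2247.
A tax t gives ΔQ = t/8.9 and wedge t, so DWL = t²/17.8.
t²/17.8 = 111.25 → t² = 1980.25 → t = 44.5.

44.5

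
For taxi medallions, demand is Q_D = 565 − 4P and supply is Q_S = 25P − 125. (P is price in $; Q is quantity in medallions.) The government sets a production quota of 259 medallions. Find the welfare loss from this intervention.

In inverse form: demand P = 141.25 − 0.25Q, supply P = 5 + 0.04Q.
Competitive equilibrium: 141.25 − 0.25Q = 5 + 0.04Q → Q* = 469.8276, P* = 23.7931.
At Q = 259: demand price = 141.25 − 0.25·259 = 76.5; supply price = 5 + 0.04·259 = 15.36.
ΔQ = 469.8276 − 259 = 210.8276; wedge = 76.5 − 15.36 = 61.14.
The triangle = ½ × 210.8276 × 61.14 = $6445.

$6445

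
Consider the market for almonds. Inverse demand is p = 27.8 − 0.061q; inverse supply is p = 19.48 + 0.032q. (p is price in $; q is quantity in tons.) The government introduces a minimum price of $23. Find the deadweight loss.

Competitive equilibrium: 27.8 − 0.061q = 19.48 + 0.032q → q* = 89.4624, p* = 22.3428.
At the floor p = 23, quantity demanded = (27.8 − 23)/0.061 = 78.6885.
Sellers' marginal cost at q' = 78.6885: 19.48 + 0.032·78.6885 = 21.998.
Δq = 89.4624 − 78.6885 = 10.7739; wedge = 23 − 21.998 = 1.002.
The triangle = ½ × 10.7739 × 1.002 = $5.40.

$5.40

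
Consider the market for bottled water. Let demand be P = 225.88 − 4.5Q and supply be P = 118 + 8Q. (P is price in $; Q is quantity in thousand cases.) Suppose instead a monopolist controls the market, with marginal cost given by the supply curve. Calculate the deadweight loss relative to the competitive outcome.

Competitive equilibrium: 225.88 − 4.5Q = 118 + 8Q → Q* = 8.6304, P* = 187.0432.
Marginal revenue: MR = 225.88 − 9Q. Set MR = MC: 225.88 − 9Q = 118 + 8Q → Q_m = 6.3459.
Price P_m = 225.88 − 4.5·6.3459 = 197.3235; MC(Q_m) = 118 + 8·6.3459 = 168.7672.
Competitive Q* = 8.6304, so ΔQ = 2.2845; wedge = 197.3235 − 168.7672 = 28.5563.
Welfare loss = ½ × 2.2845 × 28.5563 = $32.62 thousand.

$32.62 thousand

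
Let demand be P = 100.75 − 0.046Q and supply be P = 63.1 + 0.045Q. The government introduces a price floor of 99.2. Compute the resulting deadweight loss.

Competitive equilibrium: 100.75 − 0.046Q = 63.1 + 0.045Q → Q* = 413.736264, P* = 81.718132.
At the floor P = 99.2, quantity demanded = (100.75 − 99.2)/0.046 = 33.695652.
Sellers' marginal cost at Q' = 33.695652: 63.1 + 0.045·33.695652 = 64.616304.
ΔQ = 413.736264 − 33.695652 = 380.040612; wedge = 99.2 − 64.616304 = 34.583696.
Deadweight loss = ½ × 380.040612 × 34.583696 = 6571.60.

6571.60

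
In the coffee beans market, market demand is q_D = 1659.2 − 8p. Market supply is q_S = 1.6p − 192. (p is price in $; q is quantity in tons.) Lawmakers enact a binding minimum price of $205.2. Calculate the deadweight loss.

$3670.43

In inverse form: demand p = 207.4 − 0.125q, supply p = 120 + 0.625q.
Competitive equilibrium: 207.4 − 0.125q = 120 + 0.625q → q* = 116.5333, p* = 192.8333.
At the floor p = 205.2, quantity demanded = (207.4 − 205.2)/0.125 = 17.6.
Sellers' marginal cost at q' = 17.6: 120 + 0.625·17.6 = 131.
Δq = 116.5333 − 17.6 = 98.9333; wedge = 205.2 − 131 = 74.2.
Deadweight loss = ½ × 98.9333 × 74.2 = $3670.43.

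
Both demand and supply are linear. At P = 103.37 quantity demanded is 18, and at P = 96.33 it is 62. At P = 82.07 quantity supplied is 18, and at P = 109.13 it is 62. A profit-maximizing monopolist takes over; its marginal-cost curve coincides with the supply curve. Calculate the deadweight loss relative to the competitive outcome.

Demand slope = (96.33 − 103.37)/(62 − 18) = −0.16, so P = 106.25 − 0.16Q.
Supply slope = (109.13 − 82.07)/(62 − 18) = 0.615, so P = 71 + 0.615Q.
Competitive equilibrium: 106.25 − 0.16Q = 71 + 0.615Q → Q* = 45.48387, P* = 98.97258.
Marginal revenue: MR = 106.25 − 0.32Q. Set MR = MC: 106.25 − 0.32Q = 71 + 0.615Q → Q_m = 37.70053.
Price P_m = 106.25 − 0.16·37.70053 = 100.21792; MC(Q_m) = 71 + 0.615·37.70053 = 94.18583.
Competitive Q* = 45.48387, so ΔQ = 7.78334; wedge = 100.21792 − 94.18583 = 6.03209.
DWL = ½ × 7.78334 × 6.03209 = 23.47.

23.47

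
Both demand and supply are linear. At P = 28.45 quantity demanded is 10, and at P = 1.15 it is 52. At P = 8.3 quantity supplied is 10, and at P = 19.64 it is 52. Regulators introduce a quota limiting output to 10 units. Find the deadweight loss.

220.66

Demand slope = (1.15 − 28.45)/(52 − 10) = −0.65, so P = 34.95 − 0.65Q.
Supply slope = (19.64 − 8.3)/(52 − 10) = 0.27, so P = 5.6 + 0.27Q.
Competitive equilibrium: 34.95 − 0.65Q = 5.6 + 0.27Q → Q* = 31.9022, P* = 14.2136.
At Q = 10: demand price = 34.95 − 0.65·10 = 28.45; supply price = 5.6 + 0.27·10 = 8.3.
ΔQ = 31.9022 − 10 = 21.9022; wedge = 28.45 − 8.3 = 20.15.
DWL = ½ × 21.9022 × 20.15 = 220.66.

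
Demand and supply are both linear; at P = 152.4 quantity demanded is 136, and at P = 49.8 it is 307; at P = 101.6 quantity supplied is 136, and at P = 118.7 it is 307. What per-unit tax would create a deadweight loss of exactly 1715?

Demand slope = (49.8 − 152.4)/(307 − 136) = −0.6, so P = 234 − 0.6Q.
Supply slope = (118.7 − 101.6)/(307 − 136) = 0.1, so P = 88 + 0.1Q.
Competitive equilibrium: 234 − 0.6Q = 88 + 0.1Q → Q* = 208.5714, P* = 108.8571.
A tax t gives ΔQ = t/0.7 and wedge t, so DWL = t²/1.4.
t²/1.4 = 1715 → t² = 2401 → t = 49.

49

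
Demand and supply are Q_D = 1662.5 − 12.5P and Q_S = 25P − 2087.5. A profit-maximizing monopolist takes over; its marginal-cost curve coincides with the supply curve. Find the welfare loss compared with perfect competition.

In inverse form: demand P = 133 − 0.08Q, supply P = 83.5 + 0.04Q.
Competitive equilibrium: 133 − 0.08Q = 83.5 + 0.04Q → Q* = 412.5, P* = 100.
Marginal revenue: MR = 133 − 0.16Q. Set MR = MC: 133 − 0.16Q = 83.5 + 0.04Q → Q_m = 247.5.
Price P_m = 133 − 0.08·247.5 = 113.2; MC(Q_m) = 83.5 + 0.04·247.5 = 93.4.
Competitive Q* = 412.5, so ΔQ = 165; wedge = 113.2 − 93.4 = 19.8.
The triangle = ½ × 165 × 19.8 = 1633.50.

1633.50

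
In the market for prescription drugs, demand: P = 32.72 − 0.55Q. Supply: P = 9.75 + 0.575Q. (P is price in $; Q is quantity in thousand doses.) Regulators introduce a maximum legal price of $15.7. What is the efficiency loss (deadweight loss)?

Competitive equilibrium: 32.72 − 0.55Q = 9.75 + 0.575Q → Q* = 20.4178, P* = 21.4902.
At the ceiling P = 15.7, quantity supplied = (15.7 − 9.75)/0.575 = 10.3478.
Willingness to pay at Q' = 10.3478: 32.72 − 0.55·10.3478 = 27.0287.
ΔQ = 20.4178 − 10.3478 = 10.07; wedge = 27.0287 − 15.7 = 11.3287.
Deadweight loss = ½ × 10.07 × 11.3287 = $57.04 thousand.

$57.04 thousand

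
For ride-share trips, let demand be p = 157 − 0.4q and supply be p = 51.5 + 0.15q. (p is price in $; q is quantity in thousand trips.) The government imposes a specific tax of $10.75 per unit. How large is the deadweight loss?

Competitive equilibrium: 157 − 0.4q = 51.5 + 0.15q → q* = 191.8182, p* = 80.2727.
With the tax, the buyer price exceeds the seller price by 10.75: (157 − 0.4q) − (51.5 + 0.15q) = 10.75 → q' = 172.2727.
Δq = 191.8182 − 172.2727 = 19.5455; the wedge equals the tax, 10.75.
Deadweight loss = ½ × 19.5455 × 10.75 = $105.06 thousand.

$105.06 thousand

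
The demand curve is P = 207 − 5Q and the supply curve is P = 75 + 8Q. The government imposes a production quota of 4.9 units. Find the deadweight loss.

179.42

Competitive equilibrium: 207 − 5Q = 75 + 8Q → Q* = 10.1538, P* = 156.2308.
At Q = 4.9: demand price = 207 − 5·4.9 = 182.5; supply price = 75 + 8·4.9 = 114.2.
ΔQ = 10.1538 − 4.9 = 5.2538; wedge = 182.5 − 114.2 = 68.3.
Welfare loss = ½ × 5.2538 × 68.3 = 179.42.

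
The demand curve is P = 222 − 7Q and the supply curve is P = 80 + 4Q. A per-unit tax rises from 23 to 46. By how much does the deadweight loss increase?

72.14

Competitive equilibrium: 222 − 7Q = 80 + 4Q → Q* = 12.9091, P* = 131.6364.
For a per-unit tax t: ΔQ = t/11, so DWL = ½·t·(t/11) = t²/22.
At t = 23: DWL = 24.045. At t = 46: DWL = 96.182.
Increase = 96.182 − 24.045 = 72.14.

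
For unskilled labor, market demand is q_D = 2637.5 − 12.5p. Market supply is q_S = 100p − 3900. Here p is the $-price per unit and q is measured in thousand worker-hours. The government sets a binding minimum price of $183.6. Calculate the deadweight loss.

$110724.34 thousand

In inverse form: demand p = 211 − 0.08q, supply p = 39 + 0.01q.
Competitive equilibrium: 211 − 0.08q = 39 + 0.01q → q* = 1911.1111, p* = 58.1111.
At the floor p = 183.6, quantity demanded = (211 − 183.6)/0.08 = 342.5.
Sellers' marginal cost at q' = 342.5: 39 + 0.01·342.5 = 42.425.
Δq = 1911.1111 − 342.5 = 1568.6111; wedge = 183.6 − 42.425 = 141.175.
Welfare loss = ½ × 1568.6111 × 141.175 = $110724.34 thousand.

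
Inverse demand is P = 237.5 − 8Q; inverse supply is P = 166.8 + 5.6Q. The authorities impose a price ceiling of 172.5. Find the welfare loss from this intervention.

118.85

Competitive equilibrium: 237.5 − 8Q = 166.8 + 5.6Q → Q* = 5.1985, P* = 195.9118.
At the ceiling P = 172.5, quantity supplied = (172.5 − 166.8)/5.6 = 1.0179.
Willingness to pay at Q' = 1.0179: 237.5 − 8·1.0179 = 229.3568.
ΔQ = 5.1985 − 1.0179 = 4.1806; wedge = 229.3568 − 172.5 = 56.8568.
Welfare loss = ½ × 4.1806 × 56.8568 = 118.85.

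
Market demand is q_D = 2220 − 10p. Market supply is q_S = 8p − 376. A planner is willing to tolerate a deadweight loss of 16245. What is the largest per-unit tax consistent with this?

85.5

In inverse form: demand p = 222 − 0.1q, supply p = 47 + 0.125q.
Competitive equilibrium: 222 − 0.1q = 47 + 0.125q → q* = 777.7778, p* = 144.2222.
A tax t gives Δq = t/0.225 and wedge t, so DWL = t²/0.45.
t²/0.45 = 16245 → t² = 7310.25 → t = 85.5.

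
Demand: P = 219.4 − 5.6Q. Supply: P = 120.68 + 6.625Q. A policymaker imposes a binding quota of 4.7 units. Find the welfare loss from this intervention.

Competitive equilibrium: 219.4 − 5.6Q = 120.68 + 6.625Q → Q* = 8.0753, P* = 174.1786.
At Q = 4.7: demand price = 219.4 − 5.6·4.7 = 193.08; supply price = 120.68 + 6.625·4.7 = 151.8175.
ΔQ = 8.0753 − 4.7 = 3.3753; wedge = 193.08 − 151.8175 = 41.2625.
Welfare loss = ½ × 3.3753 × 41.2625 = 69.64.

69.64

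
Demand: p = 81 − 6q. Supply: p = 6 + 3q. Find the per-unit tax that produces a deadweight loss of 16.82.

17.4

Competitive equilibrium: 81 − 6q = 6 + 3q → q* = 8.3333, p* = 31.
A tax t gives Δq = t/9 and wedge t, so DWL = t²/18.
t²/18 = 16.82 → t² = 302.76 → t = 17.4.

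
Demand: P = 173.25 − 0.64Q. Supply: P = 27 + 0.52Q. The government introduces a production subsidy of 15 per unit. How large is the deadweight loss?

Competitive equilibrium: 173.25 − 0.64Q = 27 + 0.52Q → Q* = 126.0776, P* = 92.5603.
The subsidy lowers effective supply by 15: P = 12 + 0.52Q.
New quantity: 173.25 − 0.64Q = 12 + 0.52Q → Q' = 139.0086.
Overproduction ΔQ = 139.0086 − 126.0776 = 12.931; wedge = subsidy = 15.
Welfare loss = ½ × 12.931 × 15 = 96.98.

96.98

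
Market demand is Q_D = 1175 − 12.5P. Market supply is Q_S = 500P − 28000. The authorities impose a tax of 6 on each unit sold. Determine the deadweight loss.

219.51

In inverse form: demand P = 94 − 0.08Q, supply P = 56 + 0.002Q.
Competitive equilibrium: 94 − 0.08Q = 56 + 0.002Q → Q* = 463.4146, P* = 56.9268.
With the tax, the buyer price exceeds the seller price by 6: (94 − 0.08Q) − (56 + 0.002Q) = 6 → Q' = 390.2439.
ΔQ = 463.4146 − 390.2439 = 73.1707; the wedge equals the tax, 6.
The triangle = ½ × 73.1707 × 6 = 219.51.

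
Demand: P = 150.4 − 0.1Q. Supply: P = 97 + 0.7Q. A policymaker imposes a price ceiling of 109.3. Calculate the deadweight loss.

967.41

Competitive equilibrium: 150.4 − 0.1Q = 97 + 0.7Q → Q* = 66.75, P* = 143.725.
At the ceiling P = 109.3, quantity supplied = (109.3 − 97)/0.7 = 17.5714.
Willingness to pay at Q' = 17.5714: 150.4 − 0.1·17.5714 = 148.6429.
ΔQ = 66.75 − 17.5714 = 49.1786; wedge = 148.6429 − 109.3 = 39.3429.
The triangle = ½ × 49.1786 × 39.3429 = 967.41.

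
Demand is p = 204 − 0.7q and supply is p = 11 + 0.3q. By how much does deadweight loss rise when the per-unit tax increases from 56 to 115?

5044.50

Competitive equilibrium: 204 − 0.7q = 11 + 0.3q → q* = 193, p* = 68.9.
For a per-unit tax t: Δq = t/1, so DWL = ½·t·(t/1) = t²/2.
At t = 56: DWL = 1568. At t = 115: DWL = 6612.5.
Increase = 6612.5 − 1568 = 5044.50.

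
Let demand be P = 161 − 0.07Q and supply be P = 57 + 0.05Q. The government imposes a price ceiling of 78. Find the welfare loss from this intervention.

Competitive equilibrium: 161 − 0.07Q = 57 + 0.05Q → Q* = 866.6667, P* = 100.3333.
At the ceiling P = 78, quantity supplied = (78 − 57)/0.05 = 420.
Willingness to pay at Q' = 420: 161 − 0.07·420 = 131.6.
ΔQ = 866.6667 − 420 = 446.6667; wedge = 131.6 − 78 = 53.6.
DWL = ½ × 446.6667 × 53.6 = 11970.67.

11970.67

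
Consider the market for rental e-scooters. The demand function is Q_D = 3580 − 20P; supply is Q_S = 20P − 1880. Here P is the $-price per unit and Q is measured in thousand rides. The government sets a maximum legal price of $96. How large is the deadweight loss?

In inverse form: demand P = 179 − 0.05Q, supply P = 94 + 0.05Q.
Competitive equilibrium: 179 − 0.05Q = 94 + 0.05Q → Q* = 850, P* = 136.5.
At the ceiling P = 96, quantity supplied = (96 − 94)/0.05 = 40.
Willingness to pay at Q' = 40: 179 − 0.05·40 = 177.
ΔQ = 850 − 40 = 810; wedge = 177 − 96 = 81.
The triangle = ½ × 810 × 81 = $32805 thousand.

$32805 thousand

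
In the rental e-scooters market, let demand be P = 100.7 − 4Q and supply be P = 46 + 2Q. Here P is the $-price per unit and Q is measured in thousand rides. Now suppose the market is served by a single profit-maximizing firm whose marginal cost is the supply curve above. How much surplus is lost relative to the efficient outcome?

Competitive equilibrium: 100.7 − 4Q = 46 + 2Q → Q* = 9.1167, P* = 64.2333.
Marginal revenue: MR = 100.7 − 8Q. Set MR = MC: 100.7 − 8Q = 46 + 2Q → Q_m = 5.47.
Price P_m = 100.7 − 4·5.47 = 78.82; MC(Q_m) = 46 + 2·5.47 = 56.94.
Competitive Q* = 9.1167, so ΔQ = 3.6467; wedge = 78.82 − 56.94 = 21.88.
Deadweight loss = ½ × 3.6467 × 21.88 = $39.89 thousand.

$39.89 thousand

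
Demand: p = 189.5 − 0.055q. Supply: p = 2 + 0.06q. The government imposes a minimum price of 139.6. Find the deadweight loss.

30070.39

Competitive equilibrium: 189.5 − 0.055q = 2 + 0.06q → q* = 1630.43478, p* = 99.82609.
At the floor p = 139.6, quantity demanded = (189.5 − 139.6)/0.055 = 907.27273.
Sellers' marginal cost at q' = 907.27273: 2 + 0.06·907.27273 = 56.43636.
Δq = 1630.43478 − 907.27273 = 723.16205; wedge = 139.6 − 56.43636 = 83.16364.
The triangle = ½ × 723.16205 × 83.16364 = 30070.39.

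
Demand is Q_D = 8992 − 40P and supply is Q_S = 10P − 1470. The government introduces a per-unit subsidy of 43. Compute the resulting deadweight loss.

7396

In inverse form: demand P = 224.8 − 0.025Q, supply P = 147 + 0.1Q.
Competitive equilibrium: 224.8 − 0.025Q = 147 + 0.1Q → Q* = 622.4, P* = 209.24.
The subsidy lowers effective supply by 43: P = 104 + 0.1Q.
New quantity: 224.8 − 0.025Q = 104 + 0.1Q → Q' = 966.4.
Overproduction ΔQ = 966.4 − 622.4 = 344; wedge = subsidy = 43.
The triangle = ½ × 344 × 43 = 7396.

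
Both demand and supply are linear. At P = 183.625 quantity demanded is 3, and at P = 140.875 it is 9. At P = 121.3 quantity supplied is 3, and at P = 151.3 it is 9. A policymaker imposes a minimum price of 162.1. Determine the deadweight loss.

27.23

Demand slope = (140.875 − 183.625)/(9 − 3) = −7.125, so P = 205 − 7.125Q.
Supply slope = (151.3 − 121.3)/(9 − 3) = 5, so P = 106.3 + 5Q.
Competitive equilibrium: 205 − 7.125Q = 106.3 + 5Q → Q* = 8.14021, P* = 147.00103.
At the floor P = 162.1, quantity demanded = (205 − 162.1)/7.125 = 6.02105.
Sellers' marginal cost at Q' = 6.02105: 106.3 + 5·6.02105 = 136.40525.
ΔQ = 8.14021 − 6.02105 = 2.11916; wedge = 162.1 − 136.40525 = 25.69475.
DWL = ½ × 2.11916 × 25.69475 = 27.23.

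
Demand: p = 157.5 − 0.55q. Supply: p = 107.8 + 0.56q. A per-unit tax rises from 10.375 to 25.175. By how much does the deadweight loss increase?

Competitive equilibrium: 157.5 − 0.55q = 107.8 + 0.56q → q* = 44.7748, p* = 132.8739.
For a per-unit tax t: Δq = t/1.11, so DWL = ½·t·(t/1.11) = t²/2.22.
At t = 10.375: DWL = 48.487. At t = 25.175: DWL = 285.487.
Increase = 285.487 − 48.487 = 237.

237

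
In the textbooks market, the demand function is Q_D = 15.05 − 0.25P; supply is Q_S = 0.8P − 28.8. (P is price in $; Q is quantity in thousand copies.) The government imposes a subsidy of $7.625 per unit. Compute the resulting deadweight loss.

In inverse form: demand P = 60.2 − 4Q, supply P = 36 + 1.25Q.
Competitive equilibrium: 60.2 − 4Q = 36 + 1.25Q → Q* = 4.6095, P* = 41.7619.
The subsidy lowers effective supply by 7.625: P = 28.375 + 1.25Q.
New quantity: 60.2 − 4Q = 28.375 + 1.25Q → Q' = 6.0619.
Overproduction ΔQ = 6.0619 − 4.6095 = 1.4524; wedge = subsidy = 7.625.
Deadweight loss = ½ × 1.4524 × 7.625 = $5.54 thousand.

$5.54 thousand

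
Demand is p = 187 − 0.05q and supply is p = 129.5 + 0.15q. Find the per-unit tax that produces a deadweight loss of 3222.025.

Competitive equilibrium: 187 − 0.05q = 129.5 + 0.15q → q* = 287.5, p* = 172.625.
A tax t gives Δq = t/0.2 and wedge t, so DWL = t²/0.4.
t²/0.4 = 3222.025 → t² = 1288.81 → t = 35.9.

35.9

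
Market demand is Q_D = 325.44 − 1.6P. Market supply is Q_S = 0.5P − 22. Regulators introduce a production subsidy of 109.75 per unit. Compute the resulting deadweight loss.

2294.30

In inverse form: demand P = 203.4 − 0.625Q, supply P = 44 + 2Q.
Competitive equilibrium: 203.4 − 0.625Q = 44 + 2Q → Q* = 60.7238, P* = 165.4476.
The subsidy lowers effective supply by 109.75: P = 2Q − 65.75.
New quantity: 203.4 − 0.625Q = 2Q − 65.75 → Q' = 102.5333.
Overproduction ΔQ = 102.5333 − 60.7238 = 41.8095; wedge = subsidy = 109.75.
Welfare loss = ½ × 41.8095 × 109.75 = 2294.30.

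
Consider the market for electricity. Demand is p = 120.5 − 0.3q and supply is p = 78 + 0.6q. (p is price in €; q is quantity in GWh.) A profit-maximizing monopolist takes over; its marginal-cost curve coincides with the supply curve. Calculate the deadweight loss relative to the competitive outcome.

€62.72

Competitive equilibrium: 120.5 − 0.3q = 78 + 0.6q → q* = 47.2222, p* = 106.3333.
Marginal revenue: MR = 120.5 − 0.6q. Set MR = MC: 120.5 − 0.6q = 78 + 0.6q → q_m = 35.4167.
Price p_m = 120.5 − 0.3·35.4167 = 109.875; MC(q_m) = 78 + 0.6·35.4167 = 99.25.
Competitive q* = 47.2222, so Δq = 11.8055; wedge = 109.875 − 99.25 = 10.625.
Welfare loss = ½ × 11.8055 × 10.625 = €62.72.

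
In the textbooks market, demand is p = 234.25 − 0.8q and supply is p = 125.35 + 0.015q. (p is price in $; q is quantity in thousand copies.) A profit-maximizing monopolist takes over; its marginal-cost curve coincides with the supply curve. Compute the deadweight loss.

$1785.27 thousand

Competitive equilibrium: 234.25 − 0.8q = 125.35 + 0.015q → q* = 133.6196, p* = 127.3543.
Marginal revenue: MR = 234.25 − 1.6q. Set MR = MC: 234.25 − 1.6q = 125.35 + 0.015q → q_m = 67.4303.
Price p_m = 234.25 − 0.8·67.4303 = 180.3058; MC(q_m) = 125.35 + 0.015·67.4303 = 126.3615.
Competitive q* = 133.6196, so Δq = 66.1893; wedge = 180.3058 − 126.3615 = 53.9443.
DWL = ½ × 66.1893 × 53.9443 = $1785.27 thousand.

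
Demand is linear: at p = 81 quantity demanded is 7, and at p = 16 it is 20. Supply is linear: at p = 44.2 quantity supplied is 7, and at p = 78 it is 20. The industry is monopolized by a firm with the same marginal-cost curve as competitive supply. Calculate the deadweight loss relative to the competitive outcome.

83.92

Demand slope = (16 − 81)/(20 − 7) = −5, so p = 116 − 5q.
Supply slope = (78 − 44.2)/(20 − 7) = 2.6, so p = 26 + 2.6q.
Competitive equilibrium: 116 − 5q = 26 + 2.6q → q* = 11.84211, p* = 56.78947.
Marginal revenue: MR = 116 − 10q. Set MR = MC: 116 − 10q = 26 + 2.6q → q_m = 7.14286.
Price p_m = 116 − 5·7.14286 = 80.2857; MC(q_m) = 26 + 2.6·7.14286 = 44.57144.
Competitive q* = 11.84211, so Δq = 4.69925; wedge = 80.2857 − 44.57144 = 35.71426.
DWL = ½ × 4.69925 × 35.71426 = 83.92.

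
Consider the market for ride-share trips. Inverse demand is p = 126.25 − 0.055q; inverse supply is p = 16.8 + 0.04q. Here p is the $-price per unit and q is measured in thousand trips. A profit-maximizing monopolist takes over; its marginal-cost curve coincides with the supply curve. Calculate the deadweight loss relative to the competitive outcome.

Competitive equilibrium: 126.25 − 0.055q = 16.8 + 0.04q → q* = 1152.10526, p* = 62.88421.
Marginal revenue: MR = 126.25 − 0.11q. Set MR = MC: 126.25 − 0.11q = 16.8 + 0.04q → q_m = 729.66667.
Price p_m = 126.25 − 0.055·729.66667 = 86.11833; MC(q_m) = 16.8 + 0.04·729.66667 = 45.98667.
Competitive q* = 1152.10526, so Δq = 422.43859; wedge = 86.11833 − 45.98667 = 40.13166.
Welfare loss = ½ × 422.43859 × 40.13166 = $8476.58 thousand.

$8476.58 thousand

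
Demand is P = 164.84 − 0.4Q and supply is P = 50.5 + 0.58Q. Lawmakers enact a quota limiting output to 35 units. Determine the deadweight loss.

Competitive equilibrium: 164.84 − 0.4Q = 50.5 + 0.58Q → Q* = 116.6735, P* = 118.1706.
At Q = 35: demand price = 164.84 − 0.4·35 = 150.84; supply price = 50.5 + 0.58·35 = 70.8.
ΔQ = 116.6735 − 35 = 81.6735; wedge = 150.84 − 70.8 = 80.04.
DWL = ½ × 81.6735 × 80.04 = 3268.57.

3268.57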